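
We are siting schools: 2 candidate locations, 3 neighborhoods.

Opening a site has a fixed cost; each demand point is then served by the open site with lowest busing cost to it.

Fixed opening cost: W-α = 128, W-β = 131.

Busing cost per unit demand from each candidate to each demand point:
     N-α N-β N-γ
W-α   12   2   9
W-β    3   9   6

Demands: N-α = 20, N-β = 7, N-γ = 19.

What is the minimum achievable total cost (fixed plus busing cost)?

Open {W-β}: assign each demand point to its cheapest open site.
  N-α→W-β 20×3=60, N-β→W-β 7×9=63, N-γ→W-β 19×6=114
  busing cost 237, fixed 131 → total 368.
Compare {W-α, W-β}: busing cost 188 + fixed 259 = 447.
Compare {W-α}: busing cost 425 + fixed 128 = 553.

368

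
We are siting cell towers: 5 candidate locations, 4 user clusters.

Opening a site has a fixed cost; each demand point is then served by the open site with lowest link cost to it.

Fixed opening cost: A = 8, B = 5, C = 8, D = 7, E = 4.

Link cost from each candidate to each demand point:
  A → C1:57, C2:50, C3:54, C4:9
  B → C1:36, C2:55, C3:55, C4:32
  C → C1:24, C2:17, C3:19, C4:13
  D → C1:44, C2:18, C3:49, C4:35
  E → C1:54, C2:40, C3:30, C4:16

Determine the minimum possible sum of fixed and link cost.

81

Open {C}: assign each demand point to its cheapest open site.
  C1→C 24, C2→C 17, C3→C 19, C4→C 13
  link cost 73, fixed 8 → total 81.
Compare {A, C}: link cost 69 + fixed 16 = 85.
Compare {C, E}: link cost 73 + fixed 12 = 85.
Compare {B, C}: link cost 73 + fixed 13 = 86.
All other subsets cost ≥ 85. Minimum total cost: 81.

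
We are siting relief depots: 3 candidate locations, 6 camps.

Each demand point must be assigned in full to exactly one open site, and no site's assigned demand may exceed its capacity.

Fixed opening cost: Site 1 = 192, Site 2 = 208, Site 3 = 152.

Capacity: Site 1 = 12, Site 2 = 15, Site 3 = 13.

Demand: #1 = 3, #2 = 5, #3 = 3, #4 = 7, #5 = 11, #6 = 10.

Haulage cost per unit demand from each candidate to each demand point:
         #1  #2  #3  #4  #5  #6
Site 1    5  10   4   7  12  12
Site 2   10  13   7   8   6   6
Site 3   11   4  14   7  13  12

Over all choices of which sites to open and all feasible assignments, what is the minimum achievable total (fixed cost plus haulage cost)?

Open {Site 1, Site 2, Site 3}; cheapest assignment that respects the capacities:
  Site 1 (cap 12, load 12): #2, #4 — cost 5×10 + 7×7 = 99
  Site 2 (cap 15, load 14): #3, #5 — cost 3×7 + 11×6 = 87
  Site 3 (cap 13, load 13): #1, #6 — cost 3×11 + 10×12 = 153
  Shipping 339, fixed 552 → total 891.
  Any other capacity-feasible assignment to {Site 1, Site 2, Site 3} ships for at least 339.
Total demand is 39 and no other set of sites has combined capacity ≥ 39, so {Site 1, Site 2, Site 3} is the only feasible choice of open sites. Minimum: 891.

891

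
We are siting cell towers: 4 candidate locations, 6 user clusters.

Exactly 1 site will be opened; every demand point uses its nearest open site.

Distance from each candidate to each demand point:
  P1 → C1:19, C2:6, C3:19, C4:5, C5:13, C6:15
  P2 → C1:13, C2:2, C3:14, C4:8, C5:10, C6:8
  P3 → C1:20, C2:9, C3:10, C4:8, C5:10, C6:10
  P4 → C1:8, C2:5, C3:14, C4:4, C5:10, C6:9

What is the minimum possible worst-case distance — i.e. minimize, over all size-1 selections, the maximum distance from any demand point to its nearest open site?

14

Open {P2}.
  Farthest demand point is C3 at distance 14 (to P2); all others are ≤ 14.
With {P4} the worst case is 14.
With {P1} the worst case is 19.
No size-1 selection achieves below 14.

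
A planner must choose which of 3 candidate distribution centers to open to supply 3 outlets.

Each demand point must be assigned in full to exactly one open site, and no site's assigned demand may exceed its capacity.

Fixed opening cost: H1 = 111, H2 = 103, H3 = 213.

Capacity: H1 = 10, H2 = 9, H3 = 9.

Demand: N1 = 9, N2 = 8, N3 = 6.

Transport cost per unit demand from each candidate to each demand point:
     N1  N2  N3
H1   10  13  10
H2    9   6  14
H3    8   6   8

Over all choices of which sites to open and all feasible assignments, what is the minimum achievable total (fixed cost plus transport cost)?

Open {H1, H2, H3}; cheapest assignment that respects the capacities:
  H1 (cap 10, load 6): N3 — cost 6×10 = 60
  H2 (cap 9, load 8): N2 — cost 8×6 = 48
  H3 (cap 9, load 9): N1 — cost 9×8 = 72
  Shipping 180, fixed 427 → total 607.
  Any other capacity-feasible assignment to {H1, H2, H3} ships for at least 180.
Total demand is 23 and no other set of sites has combined capacity ≥ 23, so {H1, H2, H3} is the only feasible choice of open sites. Minimum: 607.

607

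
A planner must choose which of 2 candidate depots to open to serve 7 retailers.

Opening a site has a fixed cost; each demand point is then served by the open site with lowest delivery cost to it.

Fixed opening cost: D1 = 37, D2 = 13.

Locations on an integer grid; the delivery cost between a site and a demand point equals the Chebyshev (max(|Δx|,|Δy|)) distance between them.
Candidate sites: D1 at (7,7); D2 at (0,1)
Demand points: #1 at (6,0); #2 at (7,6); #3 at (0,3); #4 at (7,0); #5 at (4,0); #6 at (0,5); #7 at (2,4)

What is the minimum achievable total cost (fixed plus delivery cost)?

Open {D2}: assign each demand point to its cheapest open site.
  #1→D2 6, #2→D2 7, #3→D2 2, #4→D2 7, #5→D2 4, #6→D2 4, #7→D2 3
  delivery cost 33, fixed 13 → total 46.
Compare {D1, D2}: delivery cost 27 + fixed 50 = 77.
Compare {D1}: delivery cost 41 + fixed 37 = 78.

46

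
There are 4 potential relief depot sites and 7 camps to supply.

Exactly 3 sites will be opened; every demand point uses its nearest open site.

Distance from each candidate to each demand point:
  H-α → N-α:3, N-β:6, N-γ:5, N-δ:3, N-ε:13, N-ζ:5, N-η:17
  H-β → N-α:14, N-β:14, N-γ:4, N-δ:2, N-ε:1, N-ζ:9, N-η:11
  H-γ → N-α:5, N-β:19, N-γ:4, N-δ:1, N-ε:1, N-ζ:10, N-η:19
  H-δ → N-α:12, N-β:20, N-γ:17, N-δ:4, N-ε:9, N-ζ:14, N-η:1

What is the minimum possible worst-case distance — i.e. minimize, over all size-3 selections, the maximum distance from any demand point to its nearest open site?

Open {H-α, H-β, H-δ}.
  Farthest demand point is N-β at distance 6 (to H-α); all others are ≤ 6.
With {H-α, H-γ, H-δ} the worst case is 6.
With {H-α, H-β, H-γ} the worst case is 11.
No size-3 selection achieves below 6.

6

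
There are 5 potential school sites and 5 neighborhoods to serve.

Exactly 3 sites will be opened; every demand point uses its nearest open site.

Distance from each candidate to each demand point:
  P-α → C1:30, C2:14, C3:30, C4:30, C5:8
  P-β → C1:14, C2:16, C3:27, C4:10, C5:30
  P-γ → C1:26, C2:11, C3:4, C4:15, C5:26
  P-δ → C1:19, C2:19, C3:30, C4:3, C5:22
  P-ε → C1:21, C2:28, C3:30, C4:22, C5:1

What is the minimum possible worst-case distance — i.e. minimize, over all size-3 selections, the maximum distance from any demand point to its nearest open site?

14

Open {P-α, P-β, P-γ}.
  Farthest demand point is C1 at distance 14 (to P-β); all others are ≤ 14.
With {P-β, P-γ, P-ε} the worst case is 14.
With {P-α, P-γ, P-δ} the worst case is 19.
No size-3 selection achieves below 14.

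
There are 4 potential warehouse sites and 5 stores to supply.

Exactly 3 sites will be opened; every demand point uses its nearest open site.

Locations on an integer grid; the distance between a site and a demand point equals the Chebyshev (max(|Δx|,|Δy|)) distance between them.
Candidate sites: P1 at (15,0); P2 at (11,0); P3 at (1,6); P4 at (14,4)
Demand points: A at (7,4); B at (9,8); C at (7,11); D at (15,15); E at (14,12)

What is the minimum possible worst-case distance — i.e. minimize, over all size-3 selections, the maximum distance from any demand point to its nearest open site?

11

Open {P1, P2, P4}.
  Farthest demand point is D at distance 11 (to P4); all others are ≤ 11.
With {P1, P3, P4} the worst case is 11.
With {P2, P3, P4} the worst case is 11.
No size-3 selection achieves below 11.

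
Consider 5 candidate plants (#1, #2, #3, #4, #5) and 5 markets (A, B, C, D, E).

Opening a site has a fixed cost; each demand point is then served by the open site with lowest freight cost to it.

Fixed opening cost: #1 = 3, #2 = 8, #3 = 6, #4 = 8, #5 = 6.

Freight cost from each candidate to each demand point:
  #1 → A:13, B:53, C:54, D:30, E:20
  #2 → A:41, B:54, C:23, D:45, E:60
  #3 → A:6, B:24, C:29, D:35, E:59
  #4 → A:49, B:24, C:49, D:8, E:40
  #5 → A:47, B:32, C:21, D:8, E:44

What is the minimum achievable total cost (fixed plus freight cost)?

Open {#1, #3, #5}: assign each demand point to its cheapest open site.
  A→#3 6, B→#3 24, C→#5 21, D→#5 8, E→#1 20
  freight cost 79, fixed 15 → total 94.
Compare {#1, #2, #3, #5}: freight cost 79 + fixed 23 = 102.
Compare {#1, #3, #4, #5}: freight cost 79 + fixed 23 = 102.
Compare {#1, #5}: freight cost 94 + fixed 9 = 103.
All other subsets cost ≥ 102. Minimum total cost: 94.

94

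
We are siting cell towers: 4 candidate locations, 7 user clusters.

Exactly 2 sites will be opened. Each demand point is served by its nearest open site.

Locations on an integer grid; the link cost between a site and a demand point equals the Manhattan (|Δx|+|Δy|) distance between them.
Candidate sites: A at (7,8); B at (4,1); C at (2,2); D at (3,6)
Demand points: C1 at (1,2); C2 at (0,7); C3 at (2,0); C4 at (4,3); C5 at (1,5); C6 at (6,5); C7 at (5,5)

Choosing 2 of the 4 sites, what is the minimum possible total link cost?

20

Open {C, D}.
  C1→C 1, C2→D 4, C3→C 2, C4→C 3, C5→D 3, C6→D 4, C7→D 3  ⇒ total 20.
Compare {B, D}: total 23.
Compare {A, C}: total 26.
No size-2 selection does better; minimum is 20.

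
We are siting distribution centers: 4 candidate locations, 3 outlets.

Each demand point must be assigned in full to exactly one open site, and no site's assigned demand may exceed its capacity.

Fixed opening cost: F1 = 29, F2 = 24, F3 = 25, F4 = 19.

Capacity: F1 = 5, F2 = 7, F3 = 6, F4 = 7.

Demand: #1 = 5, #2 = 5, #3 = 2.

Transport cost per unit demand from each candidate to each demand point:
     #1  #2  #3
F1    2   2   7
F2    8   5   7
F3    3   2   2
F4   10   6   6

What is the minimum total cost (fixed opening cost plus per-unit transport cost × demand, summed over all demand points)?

100

Open {F1, F4}; cheapest assignment that respects the capacities:
  F1 (cap 5, load 5): #1 — cost 5×2 = 10
  F4 (cap 7, load 7): #2, #3 — cost 5×6 + 2×6 = 42
  Shipping 52, fixed 48 → total 100.
  Any other capacity-feasible assignment to {F1, F4} ships for at least 52.
Compare {F3, F4}: its best feasible assignment gives total 101.
Compare {F1, F2}: its best feasible assignment gives total 102.
Every other set of open sites that can feasibly serve all demand totals ≥ 101 even under its best assignment. Minimum: 100.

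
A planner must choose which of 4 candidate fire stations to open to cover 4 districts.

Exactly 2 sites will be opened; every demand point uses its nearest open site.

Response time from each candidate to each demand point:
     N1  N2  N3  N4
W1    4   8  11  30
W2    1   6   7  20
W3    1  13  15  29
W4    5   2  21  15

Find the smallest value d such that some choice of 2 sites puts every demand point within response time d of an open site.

15

Open {W1, W4}.
  Farthest demand point is N4 at response time 15 (to W4); all others are ≤ 15.
With {W2, W4} the worst case is 15.
With {W3, W4} the worst case is 15.
No size-2 selection achieves below 15.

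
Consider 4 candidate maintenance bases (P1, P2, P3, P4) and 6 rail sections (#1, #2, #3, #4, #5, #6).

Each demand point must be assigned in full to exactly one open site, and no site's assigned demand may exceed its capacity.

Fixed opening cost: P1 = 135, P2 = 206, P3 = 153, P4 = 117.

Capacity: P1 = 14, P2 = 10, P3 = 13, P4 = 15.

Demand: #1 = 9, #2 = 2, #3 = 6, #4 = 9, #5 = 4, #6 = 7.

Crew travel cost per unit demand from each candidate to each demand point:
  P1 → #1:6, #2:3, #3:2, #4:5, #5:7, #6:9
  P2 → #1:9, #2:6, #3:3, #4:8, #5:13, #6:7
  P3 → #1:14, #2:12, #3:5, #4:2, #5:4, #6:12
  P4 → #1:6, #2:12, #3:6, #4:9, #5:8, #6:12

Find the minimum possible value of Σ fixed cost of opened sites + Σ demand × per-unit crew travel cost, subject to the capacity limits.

592

Open {P1, P3, P4}; cheapest assignment that respects the capacities:
  P1 (cap 14, load 13): #3, #6 — cost 6×2 + 7×9 = 75
  P3 (cap 13, load 13): #4, #5 — cost 9×2 + 4×4 = 34
  P4 (cap 15, load 11): #1, #2 — cost 9×6 + 2×12 = 78
  Shipping 187, fixed 405 → total 592.
  Any other capacity-feasible assignment to {P1, P3, P4} ships for at least 187.
Compare {P2, P3, P4}: its best feasible assignment gives total 661.
Compare {P1, P2, P4}: its best feasible assignment gives total 682.
Every other set of open sites that can feasibly serve all demand totals ≥ 661 even under its best assignment. Minimum: 592.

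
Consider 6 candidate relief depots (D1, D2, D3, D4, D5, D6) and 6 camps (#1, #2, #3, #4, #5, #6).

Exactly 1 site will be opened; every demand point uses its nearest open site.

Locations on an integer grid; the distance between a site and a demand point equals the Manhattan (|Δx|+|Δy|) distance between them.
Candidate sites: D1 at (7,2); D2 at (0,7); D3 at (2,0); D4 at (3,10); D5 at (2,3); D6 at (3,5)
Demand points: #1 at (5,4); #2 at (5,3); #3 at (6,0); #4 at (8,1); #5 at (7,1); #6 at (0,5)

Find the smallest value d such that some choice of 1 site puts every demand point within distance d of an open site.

7

Open {D3}.
  Farthest demand point is #1 at distance 7 (to D3); all others are ≤ 7.
With {D5} the worst case is 8.
With {D6} the worst case is 9.
No size-1 selection achieves below 7.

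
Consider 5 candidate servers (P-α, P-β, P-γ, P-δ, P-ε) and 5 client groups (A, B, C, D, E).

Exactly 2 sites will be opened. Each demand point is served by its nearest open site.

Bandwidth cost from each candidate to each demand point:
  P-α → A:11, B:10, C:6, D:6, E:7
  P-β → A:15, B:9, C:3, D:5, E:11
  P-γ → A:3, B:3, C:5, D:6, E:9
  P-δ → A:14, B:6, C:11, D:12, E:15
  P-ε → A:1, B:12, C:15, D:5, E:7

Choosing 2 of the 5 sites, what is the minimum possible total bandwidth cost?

21

Open {P-γ, P-ε}.
  A→P-ε 1, B→P-γ 3, C→P-γ 5, D→P-ε 5, E→P-ε 7  ⇒ total 21.
Compare {P-β, P-γ}: total 23.
Compare {P-α, P-γ}: total 24.
No size-2 selection does better; minimum is 21.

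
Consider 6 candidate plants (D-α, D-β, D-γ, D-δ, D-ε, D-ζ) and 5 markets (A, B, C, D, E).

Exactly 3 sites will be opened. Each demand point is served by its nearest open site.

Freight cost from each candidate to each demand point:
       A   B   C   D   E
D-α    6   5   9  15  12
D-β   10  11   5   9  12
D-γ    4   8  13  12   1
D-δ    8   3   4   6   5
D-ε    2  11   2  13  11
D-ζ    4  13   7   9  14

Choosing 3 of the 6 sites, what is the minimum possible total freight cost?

14

Open {D-γ, D-δ, D-ε}.
  A→D-ε 2, B→D-δ 3, C→D-ε 2, D→D-δ 6, E→D-γ 1  ⇒ total 14.
Compare {D-α, D-γ, D-δ}: total 18.
Compare {D-α, D-δ, D-ε}: total 18.
No size-3 selection does better; minimum is 14.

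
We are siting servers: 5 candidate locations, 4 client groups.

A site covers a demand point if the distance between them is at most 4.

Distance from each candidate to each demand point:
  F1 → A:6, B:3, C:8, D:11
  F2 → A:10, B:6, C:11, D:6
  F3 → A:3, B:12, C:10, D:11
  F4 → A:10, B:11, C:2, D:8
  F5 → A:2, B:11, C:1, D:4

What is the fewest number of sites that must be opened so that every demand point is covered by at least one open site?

2

Coverage sets (demand points within 4 of each site):
  F1: {B}
  F2: {}
  F3: {A}
  F4: {C}
  F5: {A, C, D}
No single site covers all 4 demand points.
But {F1, F5} covers everything, so the minimum is 2.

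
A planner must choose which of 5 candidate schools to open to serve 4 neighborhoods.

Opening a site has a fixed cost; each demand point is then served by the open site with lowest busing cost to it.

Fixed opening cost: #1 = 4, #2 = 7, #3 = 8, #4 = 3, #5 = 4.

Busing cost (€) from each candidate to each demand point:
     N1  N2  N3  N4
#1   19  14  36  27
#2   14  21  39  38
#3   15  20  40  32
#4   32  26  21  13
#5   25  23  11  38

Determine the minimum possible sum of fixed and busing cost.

68

Open {#1, #4, #5}: assign each demand point to its cheapest open site.
  N1→#1 19, N2→#1 14, N3→#5 11, N4→#4 13
  busing cost 57, fixed 11 → total 68.
Compare {#1, #2, #4, #5}: busing cost 52 + fixed 18 = 70.
Compare {#1, #3, #4, #5}: busing cost 53 + fixed 19 = 72.
Compare {#2, #4, #5}: busing cost 59 + fixed 14 = 73.
All other subsets cost ≥ 70. Minimum total cost: 68.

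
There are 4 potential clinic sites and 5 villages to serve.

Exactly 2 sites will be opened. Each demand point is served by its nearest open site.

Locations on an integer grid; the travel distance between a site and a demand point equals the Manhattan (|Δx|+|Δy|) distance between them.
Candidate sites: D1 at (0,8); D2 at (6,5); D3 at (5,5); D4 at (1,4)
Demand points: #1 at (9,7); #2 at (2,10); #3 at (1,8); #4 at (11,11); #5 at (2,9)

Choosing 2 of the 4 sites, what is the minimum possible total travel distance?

Open {D1, D2}.
  #1→D2 5, #2→D1 4, #3→D1 1, #4→D2 11, #5→D1 3  ⇒ total 24.
Compare {D1, D3}: total 26.
Compare {D1, D4}: total 32.
No size-2 selection does better; minimum is 24.

24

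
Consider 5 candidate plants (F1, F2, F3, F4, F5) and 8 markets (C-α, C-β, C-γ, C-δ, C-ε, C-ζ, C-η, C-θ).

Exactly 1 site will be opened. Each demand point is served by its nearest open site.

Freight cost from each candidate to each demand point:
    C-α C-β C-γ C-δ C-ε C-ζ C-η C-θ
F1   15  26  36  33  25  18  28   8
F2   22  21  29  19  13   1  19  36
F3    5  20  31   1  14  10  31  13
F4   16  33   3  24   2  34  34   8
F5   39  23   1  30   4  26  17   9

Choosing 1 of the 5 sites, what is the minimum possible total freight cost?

Open {F3}.
  C-α→F3 5, C-β→F3 20, C-γ→F3 31, C-δ→F3 1, C-ε→F3 14, C-ζ→F3 10, C-η→F3 31, C-θ→F3 13  ⇒ total 125.
Compare {F5}: total 149.
Compare {F4}: total 154.
No size-1 selection does better; minimum is 125.

125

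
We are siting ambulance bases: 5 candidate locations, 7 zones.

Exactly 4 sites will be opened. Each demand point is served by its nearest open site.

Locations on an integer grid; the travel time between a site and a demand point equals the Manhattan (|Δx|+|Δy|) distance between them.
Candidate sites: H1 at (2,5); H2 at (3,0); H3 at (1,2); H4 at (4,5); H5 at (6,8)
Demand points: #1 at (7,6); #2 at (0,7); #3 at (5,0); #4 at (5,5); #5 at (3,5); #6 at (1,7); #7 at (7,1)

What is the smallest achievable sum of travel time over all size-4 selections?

Open {H1, H2, H4, H5}.
  #1→H5 3, #2→H1 4, #3→H2 2, #4→H4 1, #5→H1 1, #6→H1 3, #7→H2 5  ⇒ total 19.
Compare {H1, H2, H3, H4}: total 20.
Compare {H1, H2, H3, H5}: total 21.
No size-4 selection does better; minimum is 19.

19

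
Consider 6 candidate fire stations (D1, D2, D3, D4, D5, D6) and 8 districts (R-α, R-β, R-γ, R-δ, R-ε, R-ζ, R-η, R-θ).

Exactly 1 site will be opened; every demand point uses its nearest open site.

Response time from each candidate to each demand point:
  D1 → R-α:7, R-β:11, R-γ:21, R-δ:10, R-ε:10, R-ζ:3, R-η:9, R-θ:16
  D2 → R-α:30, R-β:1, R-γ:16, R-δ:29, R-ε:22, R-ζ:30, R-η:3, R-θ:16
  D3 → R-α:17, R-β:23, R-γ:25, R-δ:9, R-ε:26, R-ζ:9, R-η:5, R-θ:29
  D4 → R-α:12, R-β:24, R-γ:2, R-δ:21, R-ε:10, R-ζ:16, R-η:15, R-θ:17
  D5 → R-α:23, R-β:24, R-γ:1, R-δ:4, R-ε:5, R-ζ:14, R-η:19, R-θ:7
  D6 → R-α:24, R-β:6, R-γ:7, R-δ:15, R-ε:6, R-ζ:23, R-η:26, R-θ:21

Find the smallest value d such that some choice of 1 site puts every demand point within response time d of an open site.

Open {D1}.
  Farthest demand point is R-γ at response time 21 (to D1); all others are ≤ 21.
With {D4} the worst case is 24.
With {D5} the worst case is 24.
No size-1 selection achieves below 21.

21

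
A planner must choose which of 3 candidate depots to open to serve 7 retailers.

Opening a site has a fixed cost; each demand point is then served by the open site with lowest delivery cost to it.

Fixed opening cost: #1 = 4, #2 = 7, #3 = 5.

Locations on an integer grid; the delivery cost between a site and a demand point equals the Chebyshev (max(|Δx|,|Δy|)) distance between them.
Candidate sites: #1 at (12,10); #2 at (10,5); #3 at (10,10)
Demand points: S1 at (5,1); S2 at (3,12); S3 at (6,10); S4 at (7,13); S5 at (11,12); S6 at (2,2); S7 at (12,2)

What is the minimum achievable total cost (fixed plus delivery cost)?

44

Open {#2, #3}: assign each demand point to its cheapest open site.
  S1→#2 5, S2→#2 7, S3→#3 4, S4→#3 3, S5→#3 2, S6→#2 8, S7→#2 3
  delivery cost 32, fixed 12 → total 44.
Compare {#3}: delivery cost 41 + fixed 5 = 46.
Compare {#1, #2}: delivery cost 35 + fixed 11 = 46.
Compare {#1, #2, #3}: delivery cost 32 + fixed 16 = 48.
All other subsets cost ≥ 46. Minimum total cost: 44.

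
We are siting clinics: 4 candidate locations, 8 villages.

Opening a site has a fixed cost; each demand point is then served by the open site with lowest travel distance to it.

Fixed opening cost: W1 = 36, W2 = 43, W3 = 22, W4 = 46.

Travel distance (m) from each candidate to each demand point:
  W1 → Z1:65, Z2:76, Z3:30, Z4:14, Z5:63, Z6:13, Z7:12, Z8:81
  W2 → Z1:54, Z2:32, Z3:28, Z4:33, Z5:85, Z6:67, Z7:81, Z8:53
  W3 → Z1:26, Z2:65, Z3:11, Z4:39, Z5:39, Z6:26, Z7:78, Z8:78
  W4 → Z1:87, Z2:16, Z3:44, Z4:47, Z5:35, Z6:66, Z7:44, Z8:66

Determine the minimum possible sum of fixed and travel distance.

Open {W1, W3, W4}: assign each demand point to its cheapest open site.
  Z1→W3 26, Z2→W4 16, Z3→W3 11, Z4→W1 14, Z5→W4 35, Z6→W1 13, Z7→W1 12, Z8→W4 66
  travel distance 193, fixed 104 → total 297.
Compare {W1, W2, W3}: travel distance 200 + fixed 101 = 301.
Compare {W1, W3}: travel distance 258 + fixed 58 = 316.
Compare {W1, W2, W3, W4}: travel distance 180 + fixed 147 = 327.
All other subsets cost ≥ 301. Minimum total cost: 297.

297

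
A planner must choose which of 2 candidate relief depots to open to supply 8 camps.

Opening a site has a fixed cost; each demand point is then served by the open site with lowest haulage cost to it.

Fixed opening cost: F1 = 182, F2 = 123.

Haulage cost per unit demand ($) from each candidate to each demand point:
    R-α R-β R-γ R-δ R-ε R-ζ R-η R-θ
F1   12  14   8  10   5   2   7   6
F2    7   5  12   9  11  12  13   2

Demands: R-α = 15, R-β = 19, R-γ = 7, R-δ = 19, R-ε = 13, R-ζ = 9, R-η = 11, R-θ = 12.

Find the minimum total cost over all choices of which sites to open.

Open {F1, F2}: assign each demand point to its cheapest open site.
  R-α→F2 15×7=105, R-β→F2 19×5=95, R-γ→F1 7×8=56, R-δ→F2 19×9=171, R-ε→F1 13×5=65, R-ζ→F1 9×2=18, R-η→F1 11×7=77, R-θ→F2 12×2=24
  haulage cost 611, fixed 305 → total 916.
Compare {F2}: haulage cost 873 + fixed 123 = 996.
Compare {F1}: haulage cost 924 + fixed 182 = 1106.

916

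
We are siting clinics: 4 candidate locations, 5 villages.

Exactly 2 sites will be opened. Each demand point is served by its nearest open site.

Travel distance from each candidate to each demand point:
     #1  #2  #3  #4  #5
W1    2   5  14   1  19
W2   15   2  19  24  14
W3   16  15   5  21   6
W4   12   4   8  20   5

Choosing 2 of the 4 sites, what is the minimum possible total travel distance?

19

Open {W1, W3}.
  #1→W1 2, #2→W1 5, #3→W3 5, #4→W1 1, #5→W3 6  ⇒ total 19.
Compare {W1, W4}: total 20.
Compare {W1, W2}: total 33.
No size-2 selection does better; minimum is 19.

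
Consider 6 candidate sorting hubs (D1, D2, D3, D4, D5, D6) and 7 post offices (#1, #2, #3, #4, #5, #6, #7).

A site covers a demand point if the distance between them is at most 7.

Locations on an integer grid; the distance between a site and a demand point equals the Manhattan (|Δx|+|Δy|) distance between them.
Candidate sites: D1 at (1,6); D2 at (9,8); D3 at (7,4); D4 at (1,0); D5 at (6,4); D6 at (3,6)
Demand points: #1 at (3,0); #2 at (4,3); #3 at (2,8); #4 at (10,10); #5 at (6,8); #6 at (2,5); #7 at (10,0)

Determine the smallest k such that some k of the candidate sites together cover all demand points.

3

Coverage sets (demand points within 7 of each site):
  D1: {#2, #3, #5, #6}
  D2: {#3, #4, #5}
  D3: {#2, #5, #6, #7}
  D4: {#1, #2, #6}
  D5: {#1, #2, #5, #6}
  D6: {#1, #2, #3, #5, #6}
No 2 sites suffice: every size-2 union leaves at least one demand point uncovered.
But {D2, D3, D4} covers everything, so the minimum is 3.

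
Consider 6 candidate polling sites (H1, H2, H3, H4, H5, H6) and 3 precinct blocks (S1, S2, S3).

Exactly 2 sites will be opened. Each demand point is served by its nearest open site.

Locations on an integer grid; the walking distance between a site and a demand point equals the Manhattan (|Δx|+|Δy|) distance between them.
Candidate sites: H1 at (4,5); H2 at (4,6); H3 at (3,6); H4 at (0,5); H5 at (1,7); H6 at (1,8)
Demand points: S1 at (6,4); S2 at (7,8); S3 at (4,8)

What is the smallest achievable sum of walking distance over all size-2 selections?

Open {H1, H2}.
  S1→H1 3, S2→H2 5, S3→H2 2  ⇒ total 10.
Compare {H2, H3}: total 11.
Compare {H2, H4}: total 11.
No size-2 selection does better; minimum is 10.

10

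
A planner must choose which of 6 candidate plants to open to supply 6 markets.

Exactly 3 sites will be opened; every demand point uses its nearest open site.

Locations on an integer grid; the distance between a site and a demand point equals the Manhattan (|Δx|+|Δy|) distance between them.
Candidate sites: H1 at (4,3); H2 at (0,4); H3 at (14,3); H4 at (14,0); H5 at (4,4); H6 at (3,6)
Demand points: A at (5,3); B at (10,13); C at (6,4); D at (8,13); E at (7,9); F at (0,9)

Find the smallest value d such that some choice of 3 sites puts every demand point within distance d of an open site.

14

Open {H1, H2, H3}.
  Farthest demand point is B at distance 14 (to H3); all others are ≤ 14.
With {H1, H2, H6} the worst case is 14.
With {H1, H3, H4} the worst case is 14.
No size-3 selection achieves below 14.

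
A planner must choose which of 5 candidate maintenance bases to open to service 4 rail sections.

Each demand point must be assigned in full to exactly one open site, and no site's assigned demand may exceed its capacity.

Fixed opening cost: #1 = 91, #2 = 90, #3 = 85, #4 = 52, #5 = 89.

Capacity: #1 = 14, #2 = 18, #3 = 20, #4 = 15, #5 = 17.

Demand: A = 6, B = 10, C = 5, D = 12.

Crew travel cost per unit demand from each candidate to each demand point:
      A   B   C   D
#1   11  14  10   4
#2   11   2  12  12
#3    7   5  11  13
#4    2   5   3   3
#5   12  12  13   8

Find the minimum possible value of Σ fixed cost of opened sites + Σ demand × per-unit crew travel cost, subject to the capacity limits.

Open {#1, #2, #4}; cheapest assignment that respects the capacities:
  #1 (cap 14, load 12): D — cost 12×4 = 48
  #2 (cap 18, load 10): B — cost 10×2 = 20
  #4 (cap 15, load 11): A, C — cost 6×2 + 5×3 = 27
  Shipping 95, fixed 233 → total 328.
  Any other capacity-feasible assignment to {#1, #2, #4} ships for at least 95.
Compare {#1, #3, #4}: its best feasible assignment gives total 353.
Compare {#2, #4, #5}: its best feasible assignment gives total 374.
Every other set of open sites that can feasibly serve all demand totals ≥ 353 even under its best assignment. Minimum: 328.

328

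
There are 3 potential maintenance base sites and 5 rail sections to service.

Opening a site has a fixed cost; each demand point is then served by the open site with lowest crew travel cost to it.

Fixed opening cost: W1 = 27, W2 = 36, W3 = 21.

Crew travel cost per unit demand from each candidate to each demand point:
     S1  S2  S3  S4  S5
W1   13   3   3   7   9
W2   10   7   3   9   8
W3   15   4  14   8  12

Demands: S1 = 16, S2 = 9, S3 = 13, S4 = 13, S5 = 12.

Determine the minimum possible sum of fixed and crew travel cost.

476

Open {W1, W2}: assign each demand point to its cheapest open site.
  S1→W2 16×10=160, S2→W1 9×3=27, S3→W1 13×3=39, S4→W1 13×7=91, S5→W2 12×8=96
  crew travel cost 413, fixed 63 → total 476.
Compare {W2, W3}: crew travel cost 435 + fixed 57 = 492.
Compare {W1, W2, W3}: crew travel cost 413 + fixed 84 = 497.
Compare {W1}: crew travel cost 473 + fixed 27 = 500.
All other subsets cost ≥ 492. Minimum total cost: 476.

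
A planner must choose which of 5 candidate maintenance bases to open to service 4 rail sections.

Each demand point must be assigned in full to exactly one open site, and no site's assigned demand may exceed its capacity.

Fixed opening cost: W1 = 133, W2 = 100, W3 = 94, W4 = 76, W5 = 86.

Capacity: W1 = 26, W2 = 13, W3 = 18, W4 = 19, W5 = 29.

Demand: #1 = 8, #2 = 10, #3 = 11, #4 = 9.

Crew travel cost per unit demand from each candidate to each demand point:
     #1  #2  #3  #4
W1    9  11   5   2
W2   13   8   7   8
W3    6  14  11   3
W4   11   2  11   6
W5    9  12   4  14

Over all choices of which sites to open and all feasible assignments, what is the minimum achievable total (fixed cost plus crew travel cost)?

Open {W4, W5}; cheapest assignment that respects the capacities:
  W4 (cap 19, load 19): #2, #4 — cost 10×2 + 9×6 = 74
  W5 (cap 29, load 19): #1, #3 — cost 8×9 + 11×4 = 116
  Shipping 190, fixed 162 → total 352.
  Any other capacity-feasible assignment to {W4, W5} ships for at least 190.
Compare {W1, W4}: its best feasible assignment gives total 390.
Compare {W3, W4, W5}: its best feasible assignment gives total 395.
Every other set of open sites that can feasibly serve all demand totals ≥ 390 even under its best assignment. Minimum: 352.

352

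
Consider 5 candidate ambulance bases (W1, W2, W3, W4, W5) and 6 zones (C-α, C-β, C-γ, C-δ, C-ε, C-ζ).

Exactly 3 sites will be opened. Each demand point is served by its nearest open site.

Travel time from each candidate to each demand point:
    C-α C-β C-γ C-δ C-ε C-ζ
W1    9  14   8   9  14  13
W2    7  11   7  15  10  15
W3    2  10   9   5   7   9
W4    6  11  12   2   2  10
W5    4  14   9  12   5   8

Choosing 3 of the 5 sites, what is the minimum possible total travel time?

Open {W2, W3, W4}.
  C-α→W3 2, C-β→W3 10, C-γ→W2 7, C-δ→W4 2, C-ε→W4 2, C-ζ→W3 9  ⇒ total 32.
Compare {W1, W3, W4}: total 33.
Compare {W3, W4, W5}: total 33.
No size-3 selection does better; minimum is 32.

32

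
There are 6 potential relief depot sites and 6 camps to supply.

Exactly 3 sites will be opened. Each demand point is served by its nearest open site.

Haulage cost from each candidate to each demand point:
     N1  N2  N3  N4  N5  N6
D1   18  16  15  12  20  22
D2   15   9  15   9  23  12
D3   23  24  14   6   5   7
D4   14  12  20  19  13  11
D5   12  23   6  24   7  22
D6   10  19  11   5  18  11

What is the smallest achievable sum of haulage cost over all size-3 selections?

45

Open {D2, D3, D5}.
  N1→D5 12, N2→D2 9, N3→D5 6, N4→D3 6, N5→D3 5, N6→D3 7  ⇒ total 45.
Compare {D2, D3, D6}: total 47.
Compare {D2, D5, D6}: total 48.
No size-3 selection does better; minimum is 45.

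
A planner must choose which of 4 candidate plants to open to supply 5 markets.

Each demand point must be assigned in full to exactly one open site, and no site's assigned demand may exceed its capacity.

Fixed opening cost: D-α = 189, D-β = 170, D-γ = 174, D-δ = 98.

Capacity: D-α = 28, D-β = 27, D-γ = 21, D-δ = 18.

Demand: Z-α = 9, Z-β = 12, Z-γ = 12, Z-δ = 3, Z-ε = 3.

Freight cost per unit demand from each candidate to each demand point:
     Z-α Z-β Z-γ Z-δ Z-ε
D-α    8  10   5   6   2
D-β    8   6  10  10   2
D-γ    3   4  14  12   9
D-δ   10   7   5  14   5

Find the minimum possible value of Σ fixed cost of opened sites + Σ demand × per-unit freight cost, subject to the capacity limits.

Open {D-γ, D-δ}; cheapest assignment that respects the capacities:
  D-γ (cap 21, load 21): Z-α, Z-β — cost 9×3 + 12×4 = 75
  D-δ (cap 18, load 18): Z-γ, Z-δ, Z-ε — cost 12×5 + 3×14 + 3×5 = 117
  Shipping 192, fixed 272 → total 464.
  Any other capacity-feasible assignment to {D-γ, D-δ} ships for at least 192.
Compare {D-β, D-δ}: its best feasible assignment gives total 508.
Compare {D-α, D-γ}: its best feasible assignment gives total 522.
Every other set of open sites that can feasibly serve all demand totals ≥ 508 even under its best assignment. Minimum: 464.

464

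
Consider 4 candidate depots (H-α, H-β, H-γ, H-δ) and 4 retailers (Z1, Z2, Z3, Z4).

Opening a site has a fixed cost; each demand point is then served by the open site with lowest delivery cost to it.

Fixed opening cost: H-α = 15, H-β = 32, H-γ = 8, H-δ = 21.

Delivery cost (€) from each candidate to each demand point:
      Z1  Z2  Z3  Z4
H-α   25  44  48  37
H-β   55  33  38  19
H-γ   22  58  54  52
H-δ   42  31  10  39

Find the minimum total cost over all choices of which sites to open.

Open {H-γ, H-δ}: assign each demand point to its cheapest open site.
  Z1→H-γ 22, Z2→H-δ 31, Z3→H-δ 10, Z4→H-δ 39
  delivery cost 102, fixed 29 → total 131.
Compare {H-α, H-δ}: delivery cost 103 + fixed 36 = 139.
Compare {H-δ}: delivery cost 122 + fixed 21 = 143.
Compare {H-β, H-γ, H-δ}: delivery cost 82 + fixed 61 = 143.
All other subsets cost ≥ 139. Minimum total cost: 131.

131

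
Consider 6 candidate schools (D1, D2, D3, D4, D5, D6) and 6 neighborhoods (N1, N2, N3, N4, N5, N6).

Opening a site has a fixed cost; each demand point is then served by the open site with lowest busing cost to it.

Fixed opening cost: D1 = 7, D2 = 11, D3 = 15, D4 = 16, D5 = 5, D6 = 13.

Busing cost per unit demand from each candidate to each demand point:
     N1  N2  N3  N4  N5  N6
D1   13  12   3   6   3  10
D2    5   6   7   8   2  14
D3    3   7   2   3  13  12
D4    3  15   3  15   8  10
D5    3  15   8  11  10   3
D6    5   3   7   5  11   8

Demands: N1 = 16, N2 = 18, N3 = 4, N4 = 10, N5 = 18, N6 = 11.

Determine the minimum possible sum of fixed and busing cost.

Open {D2, D3, D5, D6}: assign each demand point to its cheapest open site.
  N1→D3 16×3=48, N2→D6 18×3=54, N3→D3 4×2=8, N4→D3 10×3=30, N5→D2 18×2=36, N6→D5 11×3=33
  busing cost 209, fixed 44 → total 253.
Compare {D1, D2, D3, D5, D6}: busing cost 209 + fixed 51 = 260.
Compare {D1, D3, D5, D6}: busing cost 227 + fixed 40 = 267.
Compare {D1, D2, D5, D6}: busing cost 233 + fixed 36 = 269.
All other subsets cost ≥ 260. Minimum total cost: 253.

253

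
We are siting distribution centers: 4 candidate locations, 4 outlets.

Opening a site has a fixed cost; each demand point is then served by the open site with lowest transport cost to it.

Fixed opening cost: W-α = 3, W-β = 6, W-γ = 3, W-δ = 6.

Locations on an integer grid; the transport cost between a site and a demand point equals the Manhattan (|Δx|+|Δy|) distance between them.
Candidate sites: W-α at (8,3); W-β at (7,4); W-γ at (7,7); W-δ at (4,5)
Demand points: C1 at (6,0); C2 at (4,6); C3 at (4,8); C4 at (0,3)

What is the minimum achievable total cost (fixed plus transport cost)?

23

Open {W-δ}: assign each demand point to its cheapest open site.
  C1→W-δ 7, C2→W-δ 1, C3→W-δ 3, C4→W-δ 6
  transport cost 17, fixed 6 → total 23.
Compare {W-α, W-δ}: transport cost 15 + fixed 9 = 24.
Compare {W-γ, W-δ}: transport cost 17 + fixed 9 = 26.
Compare {W-α, W-γ}: transport cost 21 + fixed 6 = 27.
All other subsets cost ≥ 24. Minimum total cost: 23.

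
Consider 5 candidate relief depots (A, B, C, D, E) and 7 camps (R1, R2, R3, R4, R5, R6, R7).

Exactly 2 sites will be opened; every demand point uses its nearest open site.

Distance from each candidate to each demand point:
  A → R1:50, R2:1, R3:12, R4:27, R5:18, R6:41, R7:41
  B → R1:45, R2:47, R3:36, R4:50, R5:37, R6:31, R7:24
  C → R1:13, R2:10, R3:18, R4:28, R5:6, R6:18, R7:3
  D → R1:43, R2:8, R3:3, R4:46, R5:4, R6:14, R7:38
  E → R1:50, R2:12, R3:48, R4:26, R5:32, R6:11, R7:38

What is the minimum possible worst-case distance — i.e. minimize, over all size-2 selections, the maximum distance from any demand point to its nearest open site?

26

Open {C, E}.
  Farthest demand point is R4 at distance 26 (to E); all others are ≤ 26.
With {A, C} the worst case is 27.
With {B, C} the worst case is 28.
No size-2 selection achieves below 26.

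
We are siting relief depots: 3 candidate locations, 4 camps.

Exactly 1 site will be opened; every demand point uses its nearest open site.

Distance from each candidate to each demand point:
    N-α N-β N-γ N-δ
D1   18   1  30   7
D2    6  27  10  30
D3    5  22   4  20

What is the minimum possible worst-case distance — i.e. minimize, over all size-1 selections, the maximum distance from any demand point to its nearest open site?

Open {D3}.
  Farthest demand point is N-β at distance 22 (to D3); all others are ≤ 22.
With {D1} the worst case is 30.
With {D2} the worst case is 30.
No size-1 selection achieves below 22.

22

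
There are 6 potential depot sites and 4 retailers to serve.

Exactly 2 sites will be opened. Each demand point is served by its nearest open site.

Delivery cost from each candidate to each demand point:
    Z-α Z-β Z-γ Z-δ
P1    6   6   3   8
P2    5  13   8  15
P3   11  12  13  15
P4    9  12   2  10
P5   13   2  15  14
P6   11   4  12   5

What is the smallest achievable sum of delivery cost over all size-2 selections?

18

Open {P1, P6}.
  Z-α→P1 6, Z-β→P6 4, Z-γ→P1 3, Z-δ→P6 5  ⇒ total 18.
Compare {P1, P5}: total 19.
Compare {P4, P6}: total 20.
No size-2 selection does better; minimum is 18.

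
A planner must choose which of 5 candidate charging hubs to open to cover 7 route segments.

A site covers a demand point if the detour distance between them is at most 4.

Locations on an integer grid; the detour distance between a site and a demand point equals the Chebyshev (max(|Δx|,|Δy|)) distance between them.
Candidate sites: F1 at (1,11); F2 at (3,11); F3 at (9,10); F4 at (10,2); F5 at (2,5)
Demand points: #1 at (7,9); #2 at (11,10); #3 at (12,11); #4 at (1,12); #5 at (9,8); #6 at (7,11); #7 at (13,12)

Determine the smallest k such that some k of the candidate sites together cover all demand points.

2

Coverage sets (demand points within 4 of each site):
  F1: {#4}
  F2: {#1, #4, #6}
  F3: {#1, #2, #3, #5, #6, #7}
  F4: {}
  F5: {}
No single site covers all 7 demand points.
But {F1, F3} covers everything, so the minimum is 2.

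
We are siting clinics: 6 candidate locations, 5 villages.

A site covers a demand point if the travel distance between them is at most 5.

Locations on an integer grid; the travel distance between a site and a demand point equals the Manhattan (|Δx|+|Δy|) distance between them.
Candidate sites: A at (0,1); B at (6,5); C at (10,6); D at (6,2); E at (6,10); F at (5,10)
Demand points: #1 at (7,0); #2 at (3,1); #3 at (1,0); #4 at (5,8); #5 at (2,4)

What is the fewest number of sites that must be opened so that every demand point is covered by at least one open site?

3

Coverage sets (demand points within 5 of each site):
  A: {#2, #3, #5}
  B: {#4, #5}
  C: {}
  D: {#1, #2}
  E: {#4}
  F: {#4}
No 2 sites suffice: every size-2 union leaves at least one demand point uncovered.
But {A, B, D} covers everything, so the minimum is 3.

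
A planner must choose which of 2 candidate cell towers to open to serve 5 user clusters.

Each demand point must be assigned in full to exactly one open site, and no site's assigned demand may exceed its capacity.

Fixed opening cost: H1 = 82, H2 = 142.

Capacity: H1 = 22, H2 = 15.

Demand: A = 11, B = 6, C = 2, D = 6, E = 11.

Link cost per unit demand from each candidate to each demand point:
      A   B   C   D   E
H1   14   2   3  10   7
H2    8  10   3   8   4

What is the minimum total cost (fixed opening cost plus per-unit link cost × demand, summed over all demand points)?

569

Open {H1, H2}; cheapest assignment that respects the capacities:
  H1 (cap 22, load 22): A, E — cost 11×14 + 11×7 = 231
  H2 (cap 15, load 14): B, C, D — cost 6×10 + 2×3 + 6×8 = 114
  Shipping 345, fixed 224 → total 569.
  Any other capacity-feasible assignment to {H1, H2} ships for at least 345.
Total demand is 36 and no other set of sites has combined capacity ≥ 36, so {H1, H2} is the only feasible choice of open sites. Minimum: 569.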